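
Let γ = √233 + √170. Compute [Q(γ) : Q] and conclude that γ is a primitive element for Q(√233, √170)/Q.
[Q(γ) : Q] = 4 (equivalently, Q(γ) = Q(√233, √170))

Obviously Q(γ) ⊆ Q(√233, √170), and [Q(√233, √170):Q] = 4 (since 233, 170 are distinct squarefree integers > 1 with 39610 not a perfect square). To show equality we compute the minimal polynomial of γ. From γ = √233 + √170: γ^2 = 233 + 2√(39610) + 170 = 403 + 2√(39610), so γ^2 - 403 = 2√(39610); squaring, (γ^2 - 403)^2 = 4·39610, i.e. γ^4 - 806γ^2 + 162409 - 158440 = 0, i.e. γ^4 - 806γ^2 + 3969 = 0. So γ is a root of x^4 - 806x^2 + 3969. This polynomial is irreducible over Q: it has no rational root (each ±√233 ± √170 is irrational), and any factorization into two quadratics over Q would force √(39610) ∈ Q (pairing opposite roots) or √233, √170 ∈ Q (other pairings), all impossible. Hence [Q(γ):Q] = 4 = [Q(√233, √170):Q], so Q(γ) = Q(√233, √170).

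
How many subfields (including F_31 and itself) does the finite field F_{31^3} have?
F_{31^3} has 2 subfields

The subfields of F_{p^n} are exactly the fields F_{p^d} for d | n (each is the fixed field of the unique index-d subgroup of Gal(F_{p^n}/F_p) ≅ Z/nZ). The divisors of n = 3 are {1, 3}, giving 2 subfields: F_{31^1}, F_{31^3}.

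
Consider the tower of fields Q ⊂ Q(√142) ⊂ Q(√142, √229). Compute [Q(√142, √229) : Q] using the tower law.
[Q(√142, √229) : Q] = 4

[Q(√142):Q] = 2 (min poly x^2 - 142, irreducible since 142 is squarefree > 1). For the top step, suppose √229 ∈ Q(√142), say √229 = c + d√142 with c, d ∈ Q. Squaring: 229 = c^2 + 142d^2 + 2cd√142. Since √142 ∉ Q this forces 2cd = 0. If d = 0 then √229 = c ∈ Q, contradicting 229 squarefree > 1. If c = 0 then 229 = 142d^2, so 142·229 = (142d)^2 is a perfect square in Q — but 142·229 = 32518 is not a perfect square (since 142 and 229 are distinct squarefree integers). Contradiction. Hence √229 ∉ Q(√142), so x^2 - 229 stays irreducible over Q(√142) and [Q(√142, √229) : Q(√142)] = 2. By the tower law, [Q(√142, √229) : Q] = 2 · 2 = 4.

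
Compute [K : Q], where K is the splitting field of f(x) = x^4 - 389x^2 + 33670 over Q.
[K : Q] = 4

Solving the quadratic in x^2: x^2 = (389 ± √(389^2 - 4·33670))/2 = (389 ± √16641)/2 = (389 ± 129)/2, giving x^2 = 259 or x^2 = 130. So f(x) = (x^2 - 259)(x^2 - 130) and the roots of f are ±√259, ±√130. Hence the splitting field is K = Q(√259, √130). Since 259 and 130 are distinct squarefree integers > 1, their product 33670 is not a perfect square, so √130 ∉ Q(√259). By the tower law [K:Q] = [Q(√259,√130):Q(√259)] · [Q(√259):Q] = 2 · 2 = 4.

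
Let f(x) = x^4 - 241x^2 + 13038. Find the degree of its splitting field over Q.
[K : Q] = 4

Solving the quadratic in x^2: x^2 = (241 ± √(241^2 - 4·13038))/2 = (241 ± √5929)/2 = (241 ± 77)/2, giving x^2 = 159 or x^2 = 82. So f(x) = (x^2 - 159)(x^2 - 82) and the roots of f are ±√159, ±√82. Hence the splitting field is K = Q(√159, √82). Since 159 and 82 are distinct squarefree integers > 1, their product 13038 is not a perfect square, so √82 ∉ Q(√159). By the tower law [K:Q] = [Q(√159,√82):Q(√159)] · [Q(√159):Q] = 2 · 2 = 4.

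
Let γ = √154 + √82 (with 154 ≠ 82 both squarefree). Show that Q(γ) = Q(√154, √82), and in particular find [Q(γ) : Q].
[Q(γ) : Q] = 4 (equivalently, Q(γ) = Q(√154, √82))

Obviously Q(γ) ⊆ Q(√154, √82), and [Q(√154, √82):Q] = 4 (since 154, 82 are distinct squarefree integers > 1 with 12628 not a perfect square). To show equality we compute the minimal polynomial of γ. From γ = √154 + √82: γ^2 = 154 + 2√(12628) + 82 = 236 + 2√(12628), so γ^2 - 236 = 2√(12628); squaring, (γ^2 - 236)^2 = 4·12628, i.e. γ^4 - 472γ^2 + 55696 - 50512 = 0, i.e. γ^4 - 472γ^2 + 5184 = 0. So γ is a root of x^4 - 472x^2 + 5184. This polynomial is irreducible over Q: it has no rational root (each ±√154 ± √82 is irrational), and any factorization into two quadratics over Q would force √(12628) ∈ Q (pairing opposite roots) or √154, √82 ∈ Q (other pairings), all impossible. Hence [Q(γ):Q] = 4 = [Q(√154, √82):Q], so Q(γ) = Q(√154, √82).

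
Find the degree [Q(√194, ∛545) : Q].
[Q(√194, ∛545) : Q] = 6

Let L = Q(√194, ∛545). Since Q(√194) ⊂ L and [Q(√194):Q] = 2, the tower law gives 2 | [L:Q]. Likewise Q(∛545) ⊂ L with [Q(∛545):Q] = 3 (because 545 is not a perfect cube), so 3 | [L:Q]. As gcd(2,3) = 1, [L:Q] is divisible by 6. Conversely L is generated over Q by √194 and ∛545, so [L:Q] ≤ 2·3 = 6. Therefore [Q(√194, ∛545) : Q] = 6.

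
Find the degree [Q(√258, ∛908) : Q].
[Q(√258, ∛908) : Q] = 6

Let L = Q(√258, ∛908). Since Q(√258) ⊂ L and [Q(√258):Q] = 2, the tower law gives 2 | [L:Q]. Likewise Q(∛908) ⊂ L with [Q(∛908):Q] = 3 (because 908 is not a perfect cube), so 3 | [L:Q]. As gcd(2,3) = 1, [L:Q] is divisible by 6. Conversely L is generated over Q by √258 and ∛908, so [L:Q] ≤ 2·3 = 6. Therefore [Q(√258, ∛908) : Q] = 6.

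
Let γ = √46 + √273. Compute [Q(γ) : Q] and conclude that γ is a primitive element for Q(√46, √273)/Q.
[Q(γ) : Q] = 4 (equivalently, Q(γ) = Q(√46, √273))

Obviously Q(γ) ⊆ Q(√46, √273), and [Q(√46, √273):Q] = 4 (since 46, 273 are distinct squarefree integers > 1 with 12558 not a perfect square). To show equality we compute the minimal polynomial of γ. From γ = √46 + √273: γ^2 = 46 + 2√(12558) + 273 = 319 + 2√(12558), so γ^2 - 319 = 2√(12558); squaring, (γ^2 - 319)^2 = 4·12558, i.e. γ^4 - 638γ^2 + 101761 - 50232 = 0, i.e. γ^4 - 638γ^2 + 51529 = 0. So γ is a root of x^4 - 638x^2 + 51529. This polynomial is irreducible over Q: it has no rational root (each ±√46 ± √273 is irrational), and any factorization into two quadratics over Q would force √(12558) ∈ Q (pairing opposite roots) or √46, √273 ∈ Q (other pairings), all impossible. Hence [Q(γ):Q] = 4 = [Q(√46, √273):Q], so Q(γ) = Q(√46, √273).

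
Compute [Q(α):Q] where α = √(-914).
[Q(α):Q] = 2

[Q(α):Q] equals the degree of the minimal polynomial of α. Here α^2 = -914 and x^2 + 914 is irreducible (d = -914 is squarefree, ≠ 1, hence not a square), so deg(m_α) = 2. Thus [Q(α):Q] = 2.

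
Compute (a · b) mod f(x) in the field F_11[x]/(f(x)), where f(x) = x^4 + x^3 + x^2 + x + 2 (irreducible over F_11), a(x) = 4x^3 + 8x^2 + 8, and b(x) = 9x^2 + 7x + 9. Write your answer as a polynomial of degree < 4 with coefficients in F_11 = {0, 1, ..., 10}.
a · b ≡ 3x^3 + 8x + 10 (mod f(x))

Multiply in F_11[x]: a(x)·b(x) = (4x^3 + 8x^2 + 8)·(9x^2 + 7x + 9) = 3x^5 + x^4 + 4x^3 + x^2 + x + 6. This has degree ≥ 4, so divide by f(x) over F_11: 3x^5 + x^4 + 4x^3 + x^2 + x + 6 = (3x + 9)·(x^4 + x^3 + x^2 + x + 2) + (3x^3 + 8x + 10). Hence a·b ≡ 3x^3 + 8x + 10 (mod f). (F_11[x]/(f) is a field with 11^4 = 14641 elements since f is irreducible of degree 4.)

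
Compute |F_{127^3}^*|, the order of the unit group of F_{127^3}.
|F_{127^3}^*| = 2048382

F_{127^3} has 127^3 = 2048383 elements; its multiplicative group consists of all nonzero elements, so |F_{127^3}^*| = 2048383 - 1 = 2048382. (It is cyclic since any finite subgroup of the multiplicative group of a field is cyclic.)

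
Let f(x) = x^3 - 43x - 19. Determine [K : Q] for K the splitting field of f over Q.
[K : Q] = 6

By the rational root test, any rational root of the monic integer polynomial f(x) = x^3 - 43x - 19 must be an integer dividing the constant term -19, i.e. one of ±{1, 19}. Evaluating: f(1) = -61, f(-1) = 23, f(19) = 6023, f(-19) = -6061; none is 0, so f has no rational root and is therefore irreducible over Q (a cubic with no linear factor over a field is irreducible). For an irreducible cubic, the Galois group is A_3 or S_3 according as the discriminant disc(f) = -4a^3 - 27b^2 = -4·(-43)^3 - 27·(-19)^2 = 308281 is or is not a square in Q. Here disc(f) = 308281 is not a perfect square in Q, so the Galois group of f over Q is not contained in A_3 and must be all of S_3. The splitting field has degree |S_3| = 6 over Q, so [K : Q] = 6.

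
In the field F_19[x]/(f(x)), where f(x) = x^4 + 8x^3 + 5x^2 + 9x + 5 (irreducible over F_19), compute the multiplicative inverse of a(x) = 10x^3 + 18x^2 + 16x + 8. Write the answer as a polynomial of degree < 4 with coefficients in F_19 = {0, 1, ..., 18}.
a(x)^(-1) ≡ 2x^3 + 15x^2 + 18x + 2 (mod f(x))

Since f is irreducible over F_19, F_19[x]/(f) is a field and a(x) ≠ 0 has an inverse. Apply the extended Euclidean algorithm to f(x) and a(x) in F_19[x]: f(x) = (2x + 1)·a(x) + (12x^2 + 15x + 16);  a(x) = (4x + 6)·(12x^2 + 15x + 16) + (14x + 7);  (12x^2 + 15x + 16) = (9x + 2)·(14x + 7) + (2). The last nonzero remainder is the constant 2 = gcd(f, a) in F_19. Back-substituting through the division chain expresses 2 = s(x)·a(x) + t(x)·f(x) with s(x) ≡ 4x^3 + 11x^2 + 17x + 4 (mod f), so (4x^3 + 11x^2 + 17x + 4)·a(x) ≡ 2 (mod f). Multiplying by 2^(-1) ≡ 10 in F_19 gives a(x)^(-1) ≡ 10·(4x^3 + 11x^2 + 17x + 4) ≡ 2x^3 + 15x^2 + 18x + 2 (mod f). Check: (10x^3 + 18x^2 + 16x + 8)·(2x^3 + 15x^2 + 18x + 2) = x^6 + 15x^5 + 7x^4 + 11x^3 + 7x^2 + 5x + 16 ≡ 1 (mod x^4 + 8x^3 + 5x^2 + 9x + 5).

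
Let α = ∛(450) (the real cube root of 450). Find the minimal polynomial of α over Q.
m_α(x) = x^3 - 450

α satisfies α^3 = 450, so x^3 - 450 annihilates α. By the rational root test, a rational root p/q (in lowest terms) of x^3 - 450 would satisfy p^3 = 450 q^3, forcing q = 1 and p^3 = 450; but 450 is not a perfect cube, contradiction. A monic cubic over Q with no rational root is irreducible (any nontrivial factorization would include a linear factor). Hence x^3 - 450 is the minimal polynomial of α, and in particular [Q(α):Q] = 3.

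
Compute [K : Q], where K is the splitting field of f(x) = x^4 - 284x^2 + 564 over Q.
[K : Q] = 4

Solving the quadratic in x^2: x^2 = (284 ± √(284^2 - 4·564))/2 = (284 ± √78400)/2 = (284 ± 280)/2, giving x^2 = 2 or x^2 = 282. So f(x) = (x^2 - 2)(x^2 - 282) and the roots of f are ±√2, ±√282. Hence the splitting field is K = Q(√2, √282). Since 2 and 282 are distinct squarefree integers > 1, their product 564 is not a perfect square, so √282 ∉ Q(√2). By the tower law [K:Q] = [Q(√2,√282):Q(√2)] · [Q(√2):Q] = 2 · 2 = 4.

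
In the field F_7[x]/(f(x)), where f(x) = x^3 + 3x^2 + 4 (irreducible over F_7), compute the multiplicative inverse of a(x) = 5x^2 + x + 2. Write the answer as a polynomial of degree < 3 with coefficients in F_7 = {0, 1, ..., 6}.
a(x)^(-1) ≡ x^2 + 6x + 1 (mod f(x))

Since f is irreducible over F_7, F_7[x]/(f) is a field and a(x) ≠ 0 has an inverse. Apply the extended Euclidean algorithm to f(x) and a(x) in F_7[x]: f(x) = (3x)·a(x) + (x + 4);  a(x) = (5x + 2)·(x + 4) + (1). The last nonzero remainder is the constant 1 = gcd(f, a) in F_7. Back-substituting through the division chain expresses 1 = s(x)·a(x) + t(x)·f(x) with s(x) ≡ x^2 + 6x + 1 (mod f), so a(x)^(-1) ≡ s(x) = x^2 + 6x + 1 (mod f). Check: (5x^2 + x + 2)·(x^2 + 6x + 1) = 5x^4 + 3x^3 + 6x^2 + 6x + 2 ≡ 1 (mod x^3 + 3x^2 + 4).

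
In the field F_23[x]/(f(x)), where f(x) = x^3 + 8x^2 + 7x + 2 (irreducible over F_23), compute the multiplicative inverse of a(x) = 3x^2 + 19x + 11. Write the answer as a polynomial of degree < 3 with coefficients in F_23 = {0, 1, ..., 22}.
a(x)^(-1) ≡ 20x^2 + 7 (mod f(x))

Since f is irreducible over F_23, F_23[x]/(f) is a field and a(x) ≠ 0 has an inverse. Apply the extended Euclidean algorithm to f(x) and a(x) in F_23[x]: f(x) = (8x + 21)·a(x) + (3x + 1);  a(x) = (x + 6)·(3x + 1) + (5). The last nonzero remainder is the constant 5 = gcd(f, a) in F_23. Back-substituting through the division chain expresses 5 = s(x)·a(x) + t(x)·f(x) with s(x) ≡ 8x^2 + 12 (mod f), so (8x^2 + 12)·a(x) ≡ 5 (mod f). Multiplying by 5^(-1) ≡ 14 in F_23 gives a(x)^(-1) ≡ 14·(8x^2 + 12) ≡ 20x^2 + 7 (mod f). Check: (3x^2 + 19x + 11)·(20x^2 + 7) = 14x^4 + 12x^3 + 11x^2 + 18x + 8 ≡ 1 (mod x^3 + 8x^2 + 7x + 2).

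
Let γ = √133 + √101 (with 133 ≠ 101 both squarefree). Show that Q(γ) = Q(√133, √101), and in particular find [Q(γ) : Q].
[Q(γ) : Q] = 4 (equivalently, Q(γ) = Q(√133, √101))

Obviously Q(γ) ⊆ Q(√133, √101), and [Q(√133, √101):Q] = 4 (since 133, 101 are distinct squarefree integers > 1 with 13433 not a perfect square). To show equality we compute the minimal polynomial of γ. From γ = √133 + √101: γ^2 = 133 + 2√(13433) + 101 = 234 + 2√(13433), so γ^2 - 234 = 2√(13433); squaring, (γ^2 - 234)^2 = 4·13433, i.e. γ^4 - 468γ^2 + 54756 - 53732 = 0, i.e. γ^4 - 468γ^2 + 1024 = 0. So γ is a root of x^4 - 468x^2 + 1024. This polynomial is irreducible over Q: it has no rational root (each ±√133 ± √101 is irrational), and any factorization into two quadratics over Q would force √(13433) ∈ Q (pairing opposite roots) or √133, √101 ∈ Q (other pairings), all impossible. Hence [Q(γ):Q] = 4 = [Q(√133, √101):Q], so Q(γ) = Q(√133, √101).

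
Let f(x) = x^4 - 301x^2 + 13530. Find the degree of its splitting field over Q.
[K : Q] = 4

Solving the quadratic in x^2: x^2 = (301 ± √(301^2 - 4·13530))/2 = (301 ± √36481)/2 = (301 ± 191)/2, giving x^2 = 246 or x^2 = 55. So f(x) = (x^2 - 246)(x^2 - 55) and the roots of f are ±√246, ±√55. Hence the splitting field is K = Q(√246, √55). Since 246 and 55 are distinct squarefree integers > 1, their product 13530 is not a perfect square, so √55 ∉ Q(√246). By the tower law [K:Q] = [Q(√246,√55):Q(√246)] · [Q(√246):Q] = 2 · 2 = 4.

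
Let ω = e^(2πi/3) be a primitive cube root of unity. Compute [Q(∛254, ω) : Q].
[Q(∛254, ω) : Q] = 6

[Q(∛254):Q] = 3 (min poly x^3 - 254, irreducible since 254 is not a perfect cube). [Q(ω):Q] = 2 (min poly x^2 + x + 1). Since Q(∛254) ⊂ R and ω ∉ R, we have ω ∉ Q(∛254), so x^2 + x + 1 remains irreducible over Q(∛254) and [Q(∛254, ω) : Q(∛254)] = 2. By the tower law, [Q(∛254, ω) : Q] = 3 · 2 = 6. (In fact Q(∛254, ω) is the splitting field of x^3 - 254 over Q.)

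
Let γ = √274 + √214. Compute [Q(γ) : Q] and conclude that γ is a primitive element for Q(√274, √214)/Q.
[Q(γ) : Q] = 4 (equivalently, Q(γ) = Q(√274, √214))

Obviously Q(γ) ⊆ Q(√274, √214), and [Q(√274, √214):Q] = 4 (since 274, 214 are distinct squarefree integers > 1 with 58636 not a perfect square). To show equality we compute the minimal polynomial of γ. From γ = √274 + √214: γ^2 = 274 + 2√(58636) + 214 = 488 + 2√(58636), so γ^2 - 488 = 2√(58636); squaring, (γ^2 - 488)^2 = 4·58636, i.e. γ^4 - 976γ^2 + 238144 - 234544 = 0, i.e. γ^4 - 976γ^2 + 3600 = 0. So γ is a root of x^4 - 976x^2 + 3600. This polynomial is irreducible over Q: it has no rational root (each ±√274 ± √214 is irrational), and any factorization into two quadratics over Q would force √(58636) ∈ Q (pairing opposite roots) or √274, √214 ∈ Q (other pairings), all impossible. Hence [Q(γ):Q] = 4 = [Q(√274, √214):Q], so Q(γ) = Q(√274, √214).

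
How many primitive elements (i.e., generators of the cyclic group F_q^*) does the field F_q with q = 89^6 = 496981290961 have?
There are φ(496981290960) = 102979123200 primitive elements

F_q^* is cyclic of order q - 1 = 496981290960. A cyclic group of order m has exactly φ(m) generators. Here m = 496981290960 = 2^4 · 3^3 · 5 · 7 · 11 · 373 · 8011, so the number of primitive elements is φ(496981290960) = 102979123200.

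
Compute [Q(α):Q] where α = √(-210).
[Q(α):Q] = 2

[Q(α):Q] equals the degree of the minimal polynomial of α. Here α^2 = -210 and x^2 + 210 is irreducible (d = -210 is squarefree, ≠ 1, hence not a square), so deg(m_α) = 2. Thus [Q(α):Q] = 2.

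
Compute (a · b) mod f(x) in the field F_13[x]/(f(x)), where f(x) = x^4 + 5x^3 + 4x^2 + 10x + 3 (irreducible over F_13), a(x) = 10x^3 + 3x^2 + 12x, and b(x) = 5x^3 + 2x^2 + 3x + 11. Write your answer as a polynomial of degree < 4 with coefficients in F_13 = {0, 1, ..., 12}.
a · b ≡ 3x^3 + 5x^2 + 11x + 12 (mod f(x))

Multiply in F_13[x]: a(x)·b(x) = (10x^3 + 3x^2 + 12x)·(5x^3 + 2x^2 + 3x + 11) = 11x^6 + 9x^5 + 5x^4 + 4x^2 + 2x. This has degree ≥ 4, so divide by f(x) over F_13: 11x^6 + 9x^5 + 5x^4 + 4x^2 + 2x = (11x^2 + 6x + 9)·(x^4 + 5x^3 + 4x^2 + 10x + 3) + (3x^3 + 5x^2 + 11x + 12). Hence a·b ≡ 3x^3 + 5x^2 + 11x + 12 (mod f). (F_13[x]/(f) is a field with 13^4 = 28561 elements since f is irreducible of degree 4.)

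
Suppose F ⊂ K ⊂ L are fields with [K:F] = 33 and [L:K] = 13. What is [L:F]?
[L:F] = 429

The tower law says that for any tower of field extensions F ⊂ K ⊂ L with finite degrees, [L:F] = [L:K] · [K:F]. Here this gives [L:F] = 13 · 33 = 429.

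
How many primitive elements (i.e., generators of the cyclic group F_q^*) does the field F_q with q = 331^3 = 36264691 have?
There are φ(36264690) = 7534080 primitive elements

F_q^* is cyclic of order q - 1 = 36264690. A cyclic group of order m has exactly φ(m) generators. Here m = 36264690 = 2 · 3^2 · 5 · 7 · 11 · 5233, so the number of primitive elements is φ(36264690) = 7534080.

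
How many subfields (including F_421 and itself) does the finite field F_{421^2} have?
F_{421^2} has 2 subfields

The subfields of F_{p^n} are exactly the fields F_{p^d} for d | n (each is the fixed field of the unique index-d subgroup of Gal(F_{p^n}/F_p) ≅ Z/nZ). The divisors of n = 2 are {1, 2}, giving 2 subfields: F_{421^1}, F_{421^2}.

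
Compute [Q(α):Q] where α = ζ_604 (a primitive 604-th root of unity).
[Q(α):Q] = 300

The minimal polynomial of ζ_604 over Q is the 604-th cyclotomic polynomial Φ_604(x), which is irreducible over Q and has degree φ(604) = 300. Hence [Q(α):Q] = φ(604) = 300.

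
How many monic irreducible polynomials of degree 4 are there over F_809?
There are 107086181220 monic irreducible polynomials of degree 4 over F_809

Each element of F_{809^4} that lies in no proper subfield is a root of exactly one monic irreducible of degree 4 over F_809, and each such polynomial has 4 distinct roots in F_{809^4}. By Möbius inversion the count is N_809(4) = (1/4) Σ_{d|4} μ(4/d) · 809^d = (1/4)(μ(4)·809^1 + μ(2)·809^2 + μ(1)·809^4) = 428344724880/4 = 107086181220.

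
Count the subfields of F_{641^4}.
F_{641^4} has 3 subfields

The subfields of F_{p^n} are exactly the fields F_{p^d} for d | n (each is the fixed field of the unique index-d subgroup of Gal(F_{p^n}/F_p) ≅ Z/nZ). The divisors of n = 4 are {1, 2, 4}, giving 3 subfields: F_{641^1}, F_{641^2}, F_{641^4}.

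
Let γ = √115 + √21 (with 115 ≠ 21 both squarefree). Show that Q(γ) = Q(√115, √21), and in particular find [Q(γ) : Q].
[Q(γ) : Q] = 4 (equivalently, Q(γ) = Q(√115, √21))

Obviously Q(γ) ⊆ Q(√115, √21), and [Q(√115, √21):Q] = 4 (since 115, 21 are distinct squarefree integers > 1 with 2415 not a perfect square). To show equality we compute the minimal polynomial of γ. From γ = √115 + √21: γ^2 = 115 + 2√(2415) + 21 = 136 + 2√(2415), so γ^2 - 136 = 2√(2415); squaring, (γ^2 - 136)^2 = 4·2415, i.e. γ^4 - 272γ^2 + 18496 - 9660 = 0, i.e. γ^4 - 272γ^2 + 8836 = 0. So γ is a root of x^4 - 272x^2 + 8836. This polynomial is irreducible over Q: it has no rational root (each ±√115 ± √21 is irrational), and any factorization into two quadratics over Q would force √(2415) ∈ Q (pairing opposite roots) or √115, √21 ∈ Q (other pairings), all impossible. Hence [Q(γ):Q] = 4 = [Q(√115, √21):Q], so Q(γ) = Q(√115, √21).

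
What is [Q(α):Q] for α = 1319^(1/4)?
[Q(α):Q] = 4

α is a root of x^4 - 1319. By Eisenstein's criterion at the prime p = 1319 (which divides the constant term 1319 but p^2 = 1739761 does not, since 1319 is squarefree), x^4 - 1319 is irreducible over Q. Hence [Q(α):Q] = 4.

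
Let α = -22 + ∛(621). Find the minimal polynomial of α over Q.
m_α(x) = x^3 + 66x^2 + 1452x + 10027

Set β = α + 22 = ∛(621), so β^3 = 621. Then (α + 22)^3 - 621 = 0, i.e. α is a root of g(x) = (x + 22)^3 - 621 = x^3 + 66x^2 + 1452x + 10027. Since g(x) = h(x + 22) where h(x) = x^3 - 621, and h is irreducible over Q (because 621 is not a perfect cube, so h has no rational root, and a monic cubic with no rational root is irreducible), g is also irreducible (irreducibility is preserved under the substitution x → x + 22). Hence m_α(x) = x^3 + 66x^2 + 1452x + 10027.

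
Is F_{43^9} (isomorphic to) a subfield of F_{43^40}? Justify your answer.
No: F_{43^9} is not a subfield of F_{43^40}

F_{p^m} embeds in F_{p^n} iff m | n. Here 9 ∤ 40 (since 40 = 4·9 + 4 with remainder 4 ≠ 0), so F_{43^9} is not a subfield of F_{43^40}. Equivalently: if it were, the tower law would give 9 = [F_{43^9}:F_43] dividing [F_{43^40}:F_43] = 40, contradiction.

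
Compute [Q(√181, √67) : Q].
[Q(√181, √67) : Q] = 4

[Q(√181):Q] = 2 (min poly x^2 - 181, irreducible since 181 is squarefree > 1). For the top step, suppose √67 ∈ Q(√181), say √67 = c + d√181 with c, d ∈ Q. Squaring: 67 = c^2 + 181d^2 + 2cd√181. Since √181 ∉ Q this forces 2cd = 0. If d = 0 then √67 = c ∈ Q, contradicting 67 squarefree > 1. If c = 0 then 67 = 181d^2, so 181·67 = (181d)^2 is a perfect square in Q — but 181·67 = 12127 is not a perfect square (since 181 and 67 are distinct squarefree integers). Contradiction. Hence √67 ∉ Q(√181), so x^2 - 67 stays irreducible over Q(√181) and [Q(√181, √67) : Q(√181)] = 2. By the tower law, [Q(√181, √67) : Q] = 2 · 2 = 4.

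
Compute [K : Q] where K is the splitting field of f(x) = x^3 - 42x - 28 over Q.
[K : Q] = 6

By the rational root test, any rational root of the monic integer polynomial f(x) = x^3 - 42x - 28 must be an integer dividing the constant term -28, i.e. one of ±{1, 2, 4, 7, 14, 28}. Evaluating: f(1) = -69, f(-1) = 13, f(2) = -104, f(-2) = 48, f(4) = -132, f(-4) = 76, f(7) = 21, f(-7) = -77, f(14) = 2128, f(-14) = -2184, f(28) = 20748, f(-28) = -20804; none is 0, so f has no rational root and is therefore irreducible over Q (a cubic with no linear factor over a field is irreducible). For an irreducible cubic, the Galois group is A_3 or S_3 according as the discriminant disc(f) = -4a^3 - 27b^2 = -4·(-42)^3 - 27·(-28)^2 = 275184 is or is not a square in Q. Here disc(f) = 275184 is not a perfect square in Q, so the Galois group of f over Q is not contained in A_3 and must be all of S_3. The splitting field has degree |S_3| = 6 over Q, so [K : Q] = 6.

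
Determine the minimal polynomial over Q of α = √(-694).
m_α(x) = x^2 + 694

α satisfies α^2 + 694 = 0, so x^2 + 694 annihilates α. Since d = -694 is squarefree and ≠ 1, it is not a perfect square in Q, so x^2 + 694 has no rational root and is therefore irreducible over Q (a degree-2 polynomial over a field is irreducible iff it has no root). Hence m_α(x) = x^2 + 694.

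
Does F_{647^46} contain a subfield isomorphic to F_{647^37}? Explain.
No: F_{647^37} is not a subfield of F_{647^46}

F_{p^m} embeds in F_{p^n} iff m | n. Here 37 ∤ 46 (since 46 = 1·37 + 9 with remainder 9 ≠ 0), so F_{647^37} is not a subfield of F_{647^46}. Equivalently: if it were, the tower law would give 37 = [F_{647^37}:F_647] dividing [F_{647^46}:F_647] = 46, contradiction.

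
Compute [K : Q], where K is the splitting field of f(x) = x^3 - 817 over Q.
[K : Q] = 6

The roots of x^3 - 817 are ∛817, ω∛817, ω^2∛817 where ω = e^(2πi/3) is a primitive cube root of unity, so K = Q(∛817, ω). Now [Q(∛817):Q] = 3 (since 817 is not a perfect cube, x^3 - 817 is irreducible) and [Q(ω):Q] = 2. Both 2 and 3 divide [K:Q], and [K:Q] ≤ 3·2 = 6, so [K:Q] = 6. (Equivalently: Q(∛817) ⊂ R but ω ∉ R, so [K : Q(∛817)] = 2.)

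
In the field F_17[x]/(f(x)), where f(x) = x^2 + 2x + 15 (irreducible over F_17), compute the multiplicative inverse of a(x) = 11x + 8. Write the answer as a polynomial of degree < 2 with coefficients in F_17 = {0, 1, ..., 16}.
a(x)^(-1) ≡ 2x + 1 (mod f(x))

Since f is irreducible over F_17, F_17[x]/(f) is a field and a(x) ≠ 0 has an inverse. Apply the extended Euclidean algorithm to f(x) and a(x) in F_17[x]: f(x) = (14x + 7)·a(x) + (10). The last nonzero remainder is the constant 10 = gcd(f, a) in F_17. Back-substituting through the division chain expresses 10 = s(x)·a(x) + t(x)·f(x) with s(x) ≡ 3x + 10 (mod f), so (3x + 10)·a(x) ≡ 10 (mod f). Multiplying by 10^(-1) ≡ 12 in F_17 gives a(x)^(-1) ≡ 12·(3x + 10) ≡ 2x + 1 (mod f). Check: (11x + 8)·(2x + 1) = 5x^2 + 10x + 8 ≡ 1 (mod x^2 + 2x + 15).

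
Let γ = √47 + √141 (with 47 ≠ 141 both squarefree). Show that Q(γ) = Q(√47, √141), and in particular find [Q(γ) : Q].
[Q(γ) : Q] = 4 (equivalently, Q(γ) = Q(√47, √141))

Obviously Q(γ) ⊆ Q(√47, √141), and [Q(√47, √141):Q] = 4 (since 47, 141 are distinct squarefree integers > 1 with 6627 not a perfect square). To show equality we compute the minimal polynomial of γ. From γ = √47 + √141: γ^2 = 47 + 2√(6627) + 141 = 188 + 2√(6627), so γ^2 - 188 = 2√(6627); squaring, (γ^2 - 188)^2 = 4·6627, i.e. γ^4 - 376γ^2 + 35344 - 26508 = 0, i.e. γ^4 - 376γ^2 + 8836 = 0. So γ is a root of x^4 - 376x^2 + 8836. This polynomial is irreducible over Q: it has no rational root (each ±√47 ± √141 is irrational), and any factorization into two quadratics over Q would force √(6627) ∈ Q (pairing opposite roots) or √47, √141 ∈ Q (other pairings), all impossible. Hence [Q(γ):Q] = 4 = [Q(√47, √141):Q], so Q(γ) = Q(√47, √141).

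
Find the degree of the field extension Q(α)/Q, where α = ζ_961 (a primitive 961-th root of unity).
[Q(α):Q] = 930

The minimal polynomial of ζ_961 over Q is the 961-th cyclotomic polynomial Φ_961(x), which is irreducible over Q and has degree φ(961) = 930. Hence [Q(α):Q] = φ(961) = 930.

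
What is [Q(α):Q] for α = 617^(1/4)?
[Q(α):Q] = 4

α is a root of x^4 - 617. By Eisenstein's criterion at the prime p = 617 (which divides the constant term 617 but p^2 = 380689 does not, since 617 is squarefree), x^4 - 617 is irreducible over Q. Hence [Q(α):Q] = 4.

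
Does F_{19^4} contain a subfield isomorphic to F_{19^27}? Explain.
No: F_{19^27} is not a subfield of F_{19^4}

F_{p^m} embeds in F_{p^n} iff m | n. Here 27 ∤ 4 (since 4 = 0·27 + 4 with remainder 4 ≠ 0), so F_{19^27} is not a subfield of F_{19^4}. Equivalently: if it were, the tower law would give 27 = [F_{19^27}:F_19] dividing [F_{19^4}:F_19] = 4, contradiction.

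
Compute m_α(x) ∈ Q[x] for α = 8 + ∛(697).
m_α(x) = x^3 - 24x^2 + 192x - 1209

Set β = α - 8 = ∛(697), so β^3 = 697. Then (α - 8)^3 - 697 = 0, i.e. α is a root of g(x) = (x - 8)^3 - 697 = x^3 - 24x^2 + 192x - 1209. Since g(x) = h(x - 8) where h(x) = x^3 - 697, and h is irreducible over Q (because 697 is not a perfect cube, so h has no rational root, and a monic cubic with no rational root is irreducible), g is also irreducible (irreducibility is preserved under the substitution x → x - 8). Hence m_α(x) = x^3 - 24x^2 + 192x - 1209.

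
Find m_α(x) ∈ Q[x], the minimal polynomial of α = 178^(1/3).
m_α(x) = x^3 - 178

α satisfies α^3 = 178, so x^3 - 178 annihilates α. By the rational root test, a rational root p/q (in lowest terms) of x^3 - 178 would satisfy p^3 = 178 q^3, forcing q = 1 and p^3 = 178; but 178 is not a perfect cube, contradiction. A monic cubic over Q with no rational root is irreducible (any nontrivial factorization would include a linear factor). Hence x^3 - 178 is the minimal polynomial of α, and in particular [Q(α):Q] = 3.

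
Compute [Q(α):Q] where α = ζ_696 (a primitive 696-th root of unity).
[Q(α):Q] = 224

The minimal polynomial of ζ_696 over Q is the 696-th cyclotomic polynomial Φ_696(x), which is irreducible over Q and has degree φ(696) = 224. Hence [Q(α):Q] = φ(696) = 224.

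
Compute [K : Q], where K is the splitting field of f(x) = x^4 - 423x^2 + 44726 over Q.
[K : Q] = 4

Solving the quadratic in x^2: x^2 = (423 ± √(423^2 - 4·44726))/2 = (423 ± √25)/2 = (423 ± 5)/2, giving x^2 = 209 or x^2 = 214. So f(x) = (x^2 - 209)(x^2 - 214) and the roots of f are ±√209, ±√214. Hence the splitting field is K = Q(√209, √214). Since 209 and 214 are distinct squarefree integers > 1, their product 44726 is not a perfect square, so √214 ∉ Q(√209). By the tower law [K:Q] = [Q(√209,√214):Q(√209)] · [Q(√209):Q] = 2 · 2 = 4.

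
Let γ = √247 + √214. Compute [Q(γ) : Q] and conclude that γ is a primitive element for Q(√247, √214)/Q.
[Q(γ) : Q] = 4 (equivalently, Q(γ) = Q(√247, √214))

Obviously Q(γ) ⊆ Q(√247, √214), and [Q(√247, √214):Q] = 4 (since 247, 214 are distinct squarefree integers > 1 with 52858 not a perfect square). To show equality we compute the minimal polynomial of γ. From γ = √247 + √214: γ^2 = 247 + 2√(52858) + 214 = 461 + 2√(52858), so γ^2 - 461 = 2√(52858); squaring, (γ^2 - 461)^2 = 4·52858, i.e. γ^4 - 922γ^2 + 212521 - 211432 = 0, i.e. γ^4 - 922γ^2 + 1089 = 0. So γ is a root of x^4 - 922x^2 + 1089. This polynomial is irreducible over Q: it has no rational root (each ±√247 ± √214 is irrational), and any factorization into two quadratics over Q would force √(52858) ∈ Q (pairing opposite roots) or √247, √214 ∈ Q (other pairings), all impossible. Hence [Q(γ):Q] = 4 = [Q(√247, √214):Q], so Q(γ) = Q(√247, √214).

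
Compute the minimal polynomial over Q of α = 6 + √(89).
m_α(x) = x^2 - 12x - 53

From α - 6 = √(89), squaring gives (α - 6)^2 = 89, i.e. α^2 - 12α + 36 = 89, so α^2 - 12α - 53 = 0. The discriminant of x^2 - 12x - 53 is (-12)^2 - 4·(-53) = 144 + 212 = 356, and 4·(89) is not a perfect square in Q since 89 is squarefree and ≠ 1. Hence x^2 - 12x - 53 is irreducible over Q and is the minimal polynomial of α.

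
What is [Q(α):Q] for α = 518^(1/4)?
[Q(α):Q] = 4

α is a root of x^4 - 518. By Eisenstein's criterion at the prime p = 2 (which divides the constant term 518 but p^2 = 4 does not, since 518 is squarefree), x^4 - 518 is irreducible over Q. Hence [Q(α):Q] = 4.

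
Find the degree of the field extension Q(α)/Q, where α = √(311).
[Q(α):Q] = 2

[Q(α):Q] equals the degree of the minimal polynomial of α. Here α^2 = 311 and x^2 - 311 is irreducible (d = 311 is squarefree, ≠ 1, hence not a square), so deg(m_α) = 2. Thus [Q(α):Q] = 2.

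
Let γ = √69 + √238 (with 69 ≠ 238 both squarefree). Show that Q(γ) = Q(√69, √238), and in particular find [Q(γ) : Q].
[Q(γ) : Q] = 4 (equivalently, Q(γ) = Q(√69, √238))

Obviously Q(γ) ⊆ Q(√69, √238), and [Q(√69, √238):Q] = 4 (since 69, 238 are distinct squarefree integers > 1 with 16422 not a perfect square). To show equality we compute the minimal polynomial of γ. From γ = √69 + √238: γ^2 = 69 + 2√(16422) + 238 = 307 + 2√(16422), so γ^2 - 307 = 2√(16422); squaring, (γ^2 - 307)^2 = 4·16422, i.e. γ^4 - 614γ^2 + 94249 - 65688 = 0, i.e. γ^4 - 614γ^2 + 28561 = 0. So γ is a root of x^4 - 614x^2 + 28561. This polynomial is irreducible over Q: it has no rational root (each ±√69 ± √238 is irrational), and any factorization into two quadratics over Q would force √(16422) ∈ Q (pairing opposite roots) or √69, √238 ∈ Q (other pairings), all impossible. Hence [Q(γ):Q] = 4 = [Q(√69, √238):Q], so Q(γ) = Q(√69, √238).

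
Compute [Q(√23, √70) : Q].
[Q(√23, √70) : Q] = 4

[Q(√23):Q] = 2 (min poly x^2 - 23, irreducible since 23 is squarefree > 1). For the top step, suppose √70 ∈ Q(√23), say √70 = c + d√23 with c, d ∈ Q. Squaring: 70 = c^2 + 23d^2 + 2cd√23. Since √23 ∉ Q this forces 2cd = 0. If d = 0 then √70 = c ∈ Q, contradicting 70 squarefree > 1. If c = 0 then 70 = 23d^2, so 23·70 = (23d)^2 is a perfect square in Q — but 23·70 = 1610 is not a perfect square (since 23 and 70 are distinct squarefree integers). Contradiction. Hence √70 ∉ Q(√23), so x^2 - 70 stays irreducible over Q(√23) and [Q(√23, √70) : Q(√23)] = 2. By the tower law, [Q(√23, √70) : Q] = 2 · 2 = 4.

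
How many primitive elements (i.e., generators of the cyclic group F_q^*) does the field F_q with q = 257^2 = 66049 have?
There are φ(66048) = 21504 primitive elements

F_q^* is cyclic of order q - 1 = 66048. A cyclic group of order m has exactly φ(m) generators. Here m = 66048 = 2^9 · 3 · 43, so the number of primitive elements is φ(66048) = 21504.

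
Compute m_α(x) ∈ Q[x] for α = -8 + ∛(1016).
m_α(x) = x^3 + 24x^2 + 192x - 504

Set β = α + 8 = ∛(1016), so β^3 = 1016. Then (α + 8)^3 - 1016 = 0, i.e. α is a root of g(x) = (x + 8)^3 - 1016 = x^3 + 24x^2 + 192x - 504. Since g(x) = h(x + 8) where h(x) = x^3 - 1016, and h is irreducible over Q (because 1016 is not a perfect cube, so h has no rational root, and a monic cubic with no rational root is irreducible), g is also irreducible (irreducibility is preserved under the substitution x → x + 8). Hence m_α(x) = x^3 + 24x^2 + 192x - 504.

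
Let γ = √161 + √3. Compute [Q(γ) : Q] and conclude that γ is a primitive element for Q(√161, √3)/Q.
[Q(γ) : Q] = 4 (equivalently, Q(γ) = Q(√161, √3))

Obviously Q(γ) ⊆ Q(√161, √3), and [Q(√161, √3):Q] = 4 (since 161, 3 are distinct squarefree integers > 1 with 483 not a perfect square). To show equality we compute the minimal polynomial of γ. From γ = √161 + √3: γ^2 = 161 + 2√(483) + 3 = 164 + 2√(483), so γ^2 - 164 = 2√(483); squaring, (γ^2 - 164)^2 = 4·483, i.e. γ^4 - 328γ^2 + 26896 - 1932 = 0, i.e. γ^4 - 328γ^2 + 24964 = 0. So γ is a root of x^4 - 328x^2 + 24964. This polynomial is irreducible over Q: it has no rational root (each ±√161 ± √3 is irrational), and any factorization into two quadratics over Q would force √(483) ∈ Q (pairing opposite roots) or √161, √3 ∈ Q (other pairings), all impossible. Hence [Q(γ):Q] = 4 = [Q(√161, √3):Q], so Q(γ) = Q(√161, √3).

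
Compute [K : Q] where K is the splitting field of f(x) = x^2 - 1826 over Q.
[K : Q] = 2

f(x) = x^2 - 1826 factors as (x - √1826)(x + √1826). The splitting field is K = Q(√1826). Since 1826 is squarefree and > 1, it is not a perfect square, so x^2 - 1826 is irreducible over Q and [Q(√1826) : Q] = 2. Hence [K : Q] = 2.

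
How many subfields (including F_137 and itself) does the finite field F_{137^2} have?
F_{137^2} has 2 subfields

The subfields of F_{p^n} are exactly the fields F_{p^d} for d | n (each is the fixed field of the unique index-d subgroup of Gal(F_{p^n}/F_p) ≅ Z/nZ). The divisors of n = 2 are {1, 2}, giving 2 subfields: F_{137^1}, F_{137^2}.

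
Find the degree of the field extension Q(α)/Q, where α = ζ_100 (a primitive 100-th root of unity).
[Q(α):Q] = 40

The minimal polynomial of ζ_100 over Q is the 100-th cyclotomic polynomial Φ_100(x), which is irreducible over Q and has degree φ(100) = 40. Hence [Q(α):Q] = φ(100) = 40.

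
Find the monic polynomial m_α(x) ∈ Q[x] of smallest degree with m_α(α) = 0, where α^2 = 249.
m_α(x) = x^2 - 249

α satisfies α^2 - 249 = 0, so x^2 - 249 annihilates α. Since d = 249 is squarefree and ≠ 1, it is not a perfect square in Q, so x^2 - 249 has no rational root and is therefore irreducible over Q (a degree-2 polynomial over a field is irreducible iff it has no root). Hence m_α(x) = x^2 - 249.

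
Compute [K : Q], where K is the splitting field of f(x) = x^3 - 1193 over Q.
[K : Q] = 6

The roots of x^3 - 1193 are ∛1193, ω∛1193, ω^2∛1193 where ω = e^(2πi/3) is a primitive cube root of unity, so K = Q(∛1193, ω). Now [Q(∛1193):Q] = 3 (since 1193 is not a perfect cube, x^3 - 1193 is irreducible) and [Q(ω):Q] = 2. Both 2 and 3 divide [K:Q], and [K:Q] ≤ 3·2 = 6, so [K:Q] = 6. (Equivalently: Q(∛1193) ⊂ R but ω ∉ R, so [K : Q(∛1193)] = 2.)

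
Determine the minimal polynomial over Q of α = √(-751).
m_α(x) = x^2 + 751

α satisfies α^2 + 751 = 0, so x^2 + 751 annihilates α. Since d = -751 is squarefree and ≠ 1, it is not a perfect square in Q, so x^2 + 751 has no rational root and is therefore irreducible over Q (a degree-2 polynomial over a field is irreducible iff it has no root). Hence m_α(x) = x^2 + 751.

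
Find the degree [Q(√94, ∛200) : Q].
[Q(√94, ∛200) : Q] = 6

Let L = Q(√94, ∛200). Since Q(√94) ⊂ L and [Q(√94):Q] = 2, the tower law gives 2 | [L:Q]. Likewise Q(∛200) ⊂ L with [Q(∛200):Q] = 3 (because 200 is not a perfect cube), so 3 | [L:Q]. As gcd(2,3) = 1, [L:Q] is divisible by 6. Conversely L is generated over Q by √94 and ∛200, so [L:Q] ≤ 2·3 = 6. Therefore [Q(√94, ∛200) : Q] = 6.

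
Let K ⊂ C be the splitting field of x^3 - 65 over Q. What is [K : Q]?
[K : Q] = 6

The roots of x^3 - 65 are ∛65, ω∛65, ω^2∛65 where ω = e^(2πi/3) is a primitive cube root of unity, so K = Q(∛65, ω). Now [Q(∛65):Q] = 3 (since 65 is not a perfect cube, x^3 - 65 is irreducible) and [Q(ω):Q] = 2. Both 2 and 3 divide [K:Q], and [K:Q] ≤ 3·2 = 6, so [K:Q] = 6. (Equivalently: Q(∛65) ⊂ R but ω ∉ R, so [K : Q(∛65)] = 2.)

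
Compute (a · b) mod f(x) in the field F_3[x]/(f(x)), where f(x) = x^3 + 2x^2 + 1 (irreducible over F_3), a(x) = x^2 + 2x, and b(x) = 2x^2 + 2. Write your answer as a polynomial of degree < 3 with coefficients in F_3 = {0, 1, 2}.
a · b ≡ 2x^2 + 2x (mod f(x))

Multiply in F_3[x]: a(x)·b(x) = (x^2 + 2x)·(2x^2 + 2) = 2x^4 + x^3 + 2x^2 + x. This has degree ≥ 3, so divide by f(x) over F_3: 2x^4 + x^3 + 2x^2 + x = (2x)·(x^3 + 2x^2 + 1) + (2x^2 + 2x). Hence a·b ≡ 2x^2 + 2x (mod f). (F_3[x]/(f) is a field with 3^3 = 27 elements since f is irreducible of degree 3.)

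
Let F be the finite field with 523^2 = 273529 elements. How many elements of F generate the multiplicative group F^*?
There are φ(273528) = 87360 primitive elements

F_q^* is cyclic of order q - 1 = 273528. A cyclic group of order m has exactly φ(m) generators. Here m = 273528 = 2^3 · 3^2 · 29 · 131, so the number of primitive elements is φ(273528) = 87360.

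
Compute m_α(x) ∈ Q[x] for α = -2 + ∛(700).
m_α(x) = x^3 + 6x^2 + 12x - 692

Set β = α + 2 = ∛(700), so β^3 = 700. Then (α + 2)^3 - 700 = 0, i.e. α is a root of g(x) = (x + 2)^3 - 700 = x^3 + 6x^2 + 12x - 692. Since g(x) = h(x + 2) where h(x) = x^3 - 700, and h is irreducible over Q (because 700 is not a perfect cube, so h has no rational root, and a monic cubic with no rational root is irreducible), g is also irreducible (irreducibility is preserved under the substitution x → x + 2). Hence m_α(x) = x^3 + 6x^2 + 12x - 692.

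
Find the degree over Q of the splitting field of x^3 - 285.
[K : Q] = 6

The roots of x^3 - 285 are ∛285, ω∛285, ω^2∛285 where ω = e^(2πi/3) is a primitive cube root of unity, so K = Q(∛285, ω). Now [Q(∛285):Q] = 3 (since 285 is not a perfect cube, x^3 - 285 is irreducible) and [Q(ω):Q] = 2. Both 2 and 3 divide [K:Q], and [K:Q] ≤ 3·2 = 6, so [K:Q] = 6. (Equivalently: Q(∛285) ⊂ R but ω ∉ R, so [K : Q(∛285)] = 2.)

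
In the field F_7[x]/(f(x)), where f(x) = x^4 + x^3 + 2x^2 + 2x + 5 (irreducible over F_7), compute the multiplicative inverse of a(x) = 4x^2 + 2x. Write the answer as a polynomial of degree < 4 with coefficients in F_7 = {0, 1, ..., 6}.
a(x)^(-1) ≡ 3x^3 + 6x^2 + 4x + 6 (mod f(x))

Since f is irreducible over F_7, F_7[x]/(f) is a field and a(x) ≠ 0 has an inverse. Apply the extended Euclidean algorithm to f(x) and a(x) in F_7[x]: f(x) = (2x^2 + x)·a(x) + (2x + 5);  a(x) = (2x + 3)·(2x + 5) + (6). The last nonzero remainder is the constant 6 = gcd(f, a) in F_7. Back-substituting through the division chain expresses 6 = s(x)·a(x) + t(x)·f(x) with s(x) ≡ 4x^3 + x^2 + 3x + 1 (mod f), so (4x^3 + x^2 + 3x + 1)·a(x) ≡ 6 (mod f). Multiplying by 6^(-1) ≡ 6 in F_7 gives a(x)^(-1) ≡ 6·(4x^3 + x^2 + 3x + 1) ≡ 3x^3 + 6x^2 + 4x + 6 (mod f). Check: (4x^2 + 2x)·(3x^3 + 6x^2 + 4x + 6) = 5x^5 + 2x^4 + 4x^2 + 5x ≡ 1 (mod x^4 + x^3 + 2x^2 + 2x + 5).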